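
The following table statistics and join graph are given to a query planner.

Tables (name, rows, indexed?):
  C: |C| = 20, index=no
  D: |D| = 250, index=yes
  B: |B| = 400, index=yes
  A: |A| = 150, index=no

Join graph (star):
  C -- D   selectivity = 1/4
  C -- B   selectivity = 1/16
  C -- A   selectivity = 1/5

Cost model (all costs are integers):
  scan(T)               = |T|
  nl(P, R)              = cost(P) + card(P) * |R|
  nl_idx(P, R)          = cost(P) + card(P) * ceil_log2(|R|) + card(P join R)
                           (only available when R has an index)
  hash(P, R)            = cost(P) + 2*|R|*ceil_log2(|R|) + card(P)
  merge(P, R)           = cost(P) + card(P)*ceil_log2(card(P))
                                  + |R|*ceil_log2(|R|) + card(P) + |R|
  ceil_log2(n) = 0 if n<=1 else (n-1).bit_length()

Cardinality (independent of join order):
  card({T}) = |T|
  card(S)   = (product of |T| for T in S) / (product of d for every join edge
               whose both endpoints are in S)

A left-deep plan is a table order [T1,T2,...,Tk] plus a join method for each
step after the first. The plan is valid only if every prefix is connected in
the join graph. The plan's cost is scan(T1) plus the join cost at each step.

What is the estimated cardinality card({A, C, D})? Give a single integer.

37500

Tables in S: A(150), C(20), D(250)
Edges inside S: C-D(d=4), C-A(d=5)
numerator = 150 * 20 * 250 = 750000
denominator = 4 * 5 = 20
card(S) = 750000 / 20 = 37500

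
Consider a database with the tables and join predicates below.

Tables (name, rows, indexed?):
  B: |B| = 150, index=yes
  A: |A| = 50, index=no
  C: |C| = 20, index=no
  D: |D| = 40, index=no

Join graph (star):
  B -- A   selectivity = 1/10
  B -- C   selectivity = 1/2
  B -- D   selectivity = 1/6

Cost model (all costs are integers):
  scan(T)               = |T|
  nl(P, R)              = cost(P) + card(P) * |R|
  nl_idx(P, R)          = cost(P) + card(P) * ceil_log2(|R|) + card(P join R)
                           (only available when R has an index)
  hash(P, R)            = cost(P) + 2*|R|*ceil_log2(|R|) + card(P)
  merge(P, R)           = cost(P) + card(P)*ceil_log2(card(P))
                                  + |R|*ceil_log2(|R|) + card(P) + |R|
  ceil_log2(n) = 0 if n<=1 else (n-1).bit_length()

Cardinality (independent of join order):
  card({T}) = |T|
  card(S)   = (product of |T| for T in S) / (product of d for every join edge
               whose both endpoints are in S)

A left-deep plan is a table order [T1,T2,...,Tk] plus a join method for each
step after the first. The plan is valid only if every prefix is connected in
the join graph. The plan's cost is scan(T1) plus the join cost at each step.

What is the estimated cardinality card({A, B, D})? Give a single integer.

5000

Tables in S: A(50), B(150), D(40)
Edges inside S: B-A(d=10), B-D(d=6)
numerator = 50 * 150 * 40 = 300000
denominator = 10 * 6 = 60
card(S) = 300000 / 60 = 5000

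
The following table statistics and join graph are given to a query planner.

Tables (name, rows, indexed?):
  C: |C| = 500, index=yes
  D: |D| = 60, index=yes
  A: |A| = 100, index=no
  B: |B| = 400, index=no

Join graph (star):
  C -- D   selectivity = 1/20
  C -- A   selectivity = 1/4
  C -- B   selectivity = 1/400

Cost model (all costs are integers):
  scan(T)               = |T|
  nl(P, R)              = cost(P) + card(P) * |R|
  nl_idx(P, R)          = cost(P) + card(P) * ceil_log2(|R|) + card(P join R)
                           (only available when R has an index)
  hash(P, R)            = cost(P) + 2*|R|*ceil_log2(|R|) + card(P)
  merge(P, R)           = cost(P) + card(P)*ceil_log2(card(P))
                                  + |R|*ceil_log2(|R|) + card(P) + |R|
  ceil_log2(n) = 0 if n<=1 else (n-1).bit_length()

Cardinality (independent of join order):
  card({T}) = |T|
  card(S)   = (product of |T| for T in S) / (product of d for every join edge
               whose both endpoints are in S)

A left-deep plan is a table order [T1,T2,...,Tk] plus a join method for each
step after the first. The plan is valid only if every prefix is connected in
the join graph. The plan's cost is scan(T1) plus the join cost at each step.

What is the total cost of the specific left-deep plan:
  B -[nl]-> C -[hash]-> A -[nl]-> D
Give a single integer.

step 1: scan B: cost=400, card=400
step 2: join C via nl
    card(P join C) = 400*500/(400) = 500
    cost = 400 + 400*500 = 200400
step 3: join A via hash
    card(P join A) = 500*100/(4) = 12500
    cost = 200400 + 2*100*7 + 500 = 202300
step 4: join D via nl
    card(P join D) = 12500*60/(20) = 37500
    cost = 202300 + 12500*60 = 952300

952300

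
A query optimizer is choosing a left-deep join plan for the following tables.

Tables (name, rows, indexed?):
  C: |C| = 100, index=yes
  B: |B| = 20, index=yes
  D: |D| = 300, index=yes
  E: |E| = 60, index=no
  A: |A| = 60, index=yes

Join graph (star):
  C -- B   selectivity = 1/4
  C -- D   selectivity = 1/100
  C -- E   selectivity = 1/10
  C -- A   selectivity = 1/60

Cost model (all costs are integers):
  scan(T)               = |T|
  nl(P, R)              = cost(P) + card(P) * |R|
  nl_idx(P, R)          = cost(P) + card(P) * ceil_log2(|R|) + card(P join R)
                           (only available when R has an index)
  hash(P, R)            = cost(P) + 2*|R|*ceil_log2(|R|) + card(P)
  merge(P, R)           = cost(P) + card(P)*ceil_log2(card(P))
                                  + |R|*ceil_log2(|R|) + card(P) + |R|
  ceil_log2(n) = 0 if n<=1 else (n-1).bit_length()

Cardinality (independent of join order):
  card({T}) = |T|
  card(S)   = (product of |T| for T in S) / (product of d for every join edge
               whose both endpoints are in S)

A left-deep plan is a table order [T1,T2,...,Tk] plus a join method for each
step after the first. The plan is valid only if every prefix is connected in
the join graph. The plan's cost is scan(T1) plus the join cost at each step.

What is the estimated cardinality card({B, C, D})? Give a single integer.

Tables in S: B(20), C(100), D(300)
Edges inside S: C-B(d=4), C-D(d=100)
numerator = 20 * 100 * 300 = 600000
denominator = 4 * 100 = 400
card(S) = 600000 / 400 = 1500

1500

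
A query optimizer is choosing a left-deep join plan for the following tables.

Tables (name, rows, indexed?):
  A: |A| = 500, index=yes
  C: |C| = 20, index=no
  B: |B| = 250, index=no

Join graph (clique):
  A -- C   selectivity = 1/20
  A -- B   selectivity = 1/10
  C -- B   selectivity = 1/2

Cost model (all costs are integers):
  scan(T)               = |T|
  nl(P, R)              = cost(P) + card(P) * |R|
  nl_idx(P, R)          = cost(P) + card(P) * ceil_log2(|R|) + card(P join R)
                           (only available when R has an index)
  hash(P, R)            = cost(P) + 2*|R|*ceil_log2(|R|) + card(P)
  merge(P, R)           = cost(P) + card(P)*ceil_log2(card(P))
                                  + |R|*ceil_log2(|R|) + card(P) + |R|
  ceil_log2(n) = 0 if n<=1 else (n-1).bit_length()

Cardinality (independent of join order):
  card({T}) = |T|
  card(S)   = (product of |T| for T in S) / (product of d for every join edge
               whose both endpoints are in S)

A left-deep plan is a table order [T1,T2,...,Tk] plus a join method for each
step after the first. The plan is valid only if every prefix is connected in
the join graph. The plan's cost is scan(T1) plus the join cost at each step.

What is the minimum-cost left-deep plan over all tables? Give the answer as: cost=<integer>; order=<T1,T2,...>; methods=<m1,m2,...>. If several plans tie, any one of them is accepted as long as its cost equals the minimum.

Selinger DP (subsets sized 1..n):
  {A}: scan cost=500, card=500
  {C}: scan cost=20, card=20
  {B}: scan cost=250, card=250
  {AC}: card=500; try (A,nl_idx)→700, (C,hash)→1200, (A,merge)→5140, (C,merge)→5620, (A,hash)→9040, (A,nl)→10020 …(+1); best=700 via (A,nl_idx)
  {AB}: card=12500; try (B,hash)→5000, (A,merge)→7500, (B,merge)→7750, (A,hash)→9500, (A,nl_idx)→15000, (A,nl)→125250 …(+1); best=5000 via (B,hash)
  {BC}: card=2500; try (C,hash)→700, (B,merge)→2390, (C,merge)→2620, (B,hash)→4040, (B,nl)→5020, (C,nl)→5250; best=700 via (C,hash)
  {ABC}: card=6250; try (B,hash)→5200, (B,merge)→7950, (A,hash)→12200, (C,hash)→17700, (A,nl_idx)→29450, (A,merge)→38200 …(+4); best=5200 via (B,hash)

cost=5200; order=C,A,B; methods=nl_idx,hash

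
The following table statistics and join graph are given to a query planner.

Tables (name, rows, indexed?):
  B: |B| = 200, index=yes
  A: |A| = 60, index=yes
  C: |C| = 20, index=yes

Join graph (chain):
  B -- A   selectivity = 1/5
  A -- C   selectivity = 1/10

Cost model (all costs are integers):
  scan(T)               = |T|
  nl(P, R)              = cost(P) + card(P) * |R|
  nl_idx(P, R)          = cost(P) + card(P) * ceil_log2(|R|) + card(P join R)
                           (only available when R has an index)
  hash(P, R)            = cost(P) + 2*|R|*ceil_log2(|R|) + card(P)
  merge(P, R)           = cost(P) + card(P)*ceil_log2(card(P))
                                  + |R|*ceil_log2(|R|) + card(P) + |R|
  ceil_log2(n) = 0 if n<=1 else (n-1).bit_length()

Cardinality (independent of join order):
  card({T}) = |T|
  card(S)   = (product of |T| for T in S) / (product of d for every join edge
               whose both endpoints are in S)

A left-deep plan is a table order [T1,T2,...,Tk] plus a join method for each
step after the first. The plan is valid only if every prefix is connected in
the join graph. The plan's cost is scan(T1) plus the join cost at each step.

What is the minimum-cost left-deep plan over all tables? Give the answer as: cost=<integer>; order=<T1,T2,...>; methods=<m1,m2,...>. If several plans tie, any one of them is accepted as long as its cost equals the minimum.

cost=3020; order=C,A,B; methods=nl_idx,merge

Selinger DP (subsets sized 1..n):
  {B}: scan cost=200, card=200
  {A}: scan cost=60, card=60
  {C}: scan cost=20, card=20
  {AB}: card=2400; try (A,hash)→1120, (B,merge)→2280, (A,merge)→2420, (B,nl_idx)→2940, (B,hash)→3320, (A,nl_idx)→3800 …(+2); best=1120 via (A,hash)
  {AC}: card=120; try (A,nl_idx)→260, (C,hash)→320, (C,nl_idx)→480, (A,merge)→560, (C,merge)→600, (A,hash)→760 …(+2); best=260 via (A,nl_idx)
  {ABC}: card=4800; try (B,merge)→3020, (B,hash)→3580, (C,hash)→3720, (B,nl_idx)→6020, (C,nl_idx)→17920, (B,nl)→24260 …(+2); best=3020 via (B,merge)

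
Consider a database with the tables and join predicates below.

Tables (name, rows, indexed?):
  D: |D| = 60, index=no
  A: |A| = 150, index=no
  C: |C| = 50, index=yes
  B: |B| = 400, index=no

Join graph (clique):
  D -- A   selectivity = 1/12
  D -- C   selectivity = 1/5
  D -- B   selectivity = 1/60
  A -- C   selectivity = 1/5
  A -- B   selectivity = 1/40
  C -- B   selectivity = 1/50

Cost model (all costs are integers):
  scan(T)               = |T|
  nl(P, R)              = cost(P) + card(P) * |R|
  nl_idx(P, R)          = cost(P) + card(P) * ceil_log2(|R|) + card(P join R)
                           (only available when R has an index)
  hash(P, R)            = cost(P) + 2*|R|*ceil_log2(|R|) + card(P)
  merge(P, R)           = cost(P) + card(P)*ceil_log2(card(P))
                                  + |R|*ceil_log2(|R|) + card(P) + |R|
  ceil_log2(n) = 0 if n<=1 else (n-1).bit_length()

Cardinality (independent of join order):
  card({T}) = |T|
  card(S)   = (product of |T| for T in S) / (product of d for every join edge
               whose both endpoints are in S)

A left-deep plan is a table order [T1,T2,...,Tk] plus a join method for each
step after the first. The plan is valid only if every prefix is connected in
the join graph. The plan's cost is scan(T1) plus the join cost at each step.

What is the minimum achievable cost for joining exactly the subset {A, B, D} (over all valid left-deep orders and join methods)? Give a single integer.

Selinger DP over subsets of {A,B,D}:
  {D}: scan cost=60, card=60
  {A}: scan cost=150, card=150
  {B}: scan cost=400, card=400
  {AD}: card=750; try (D,hash)→1020, (A,merge)→1830, (D,merge)→1920, (A,hash)→2520, (A,nl)→9060, (D,nl)→9150; best=1020 via (D,hash)
  {BD}: card=400; try (D,hash)→1520, (B,merge)→4480, (D,merge)→4820, (B,hash)→7320, (B,nl)→24060, (D,nl)→24400; best=1520 via (D,hash)
  {AB}: card=1500; try (A,hash)→3200, (B,merge)→5500, (A,merge)→5750, (B,hash)→7500, (B,nl)→60150, (A,nl)→60400; best=3200 via (A,hash)
  {ABD}: card=125; try (A,hash)→4320, (D,hash)→5420, (A,merge)→6870, (B,hash)→8970, (B,merge)→13270, (D,merge)→21620 …(+3); best=4320 via (A,hash)

4320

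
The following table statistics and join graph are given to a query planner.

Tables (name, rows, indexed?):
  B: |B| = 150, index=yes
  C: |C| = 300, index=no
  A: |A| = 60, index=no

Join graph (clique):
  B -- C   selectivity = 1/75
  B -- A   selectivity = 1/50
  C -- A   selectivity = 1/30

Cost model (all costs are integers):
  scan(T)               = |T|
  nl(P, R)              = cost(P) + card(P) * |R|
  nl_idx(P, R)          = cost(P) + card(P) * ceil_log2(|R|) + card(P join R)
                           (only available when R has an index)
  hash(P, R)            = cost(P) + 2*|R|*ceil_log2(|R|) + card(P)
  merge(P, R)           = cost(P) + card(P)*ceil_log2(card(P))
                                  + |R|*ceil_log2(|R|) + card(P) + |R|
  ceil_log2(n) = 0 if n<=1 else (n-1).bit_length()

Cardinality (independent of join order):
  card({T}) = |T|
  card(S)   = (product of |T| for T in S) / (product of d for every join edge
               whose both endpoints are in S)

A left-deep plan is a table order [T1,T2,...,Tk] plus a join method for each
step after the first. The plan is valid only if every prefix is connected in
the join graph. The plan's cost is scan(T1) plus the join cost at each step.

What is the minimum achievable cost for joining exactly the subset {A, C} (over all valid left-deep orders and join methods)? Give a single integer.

1320

Selinger DP over subsets of {A,C}:
  {C}: scan cost=300, card=300
  {A}: scan cost=60, card=60
  {AC}: card=600; try (A,hash)→1320, (C,merge)→3480, (A,merge)→3720, (C,hash)→5520, (C,nl)→18060, (A,nl)→18300; best=1320 via (A,hash)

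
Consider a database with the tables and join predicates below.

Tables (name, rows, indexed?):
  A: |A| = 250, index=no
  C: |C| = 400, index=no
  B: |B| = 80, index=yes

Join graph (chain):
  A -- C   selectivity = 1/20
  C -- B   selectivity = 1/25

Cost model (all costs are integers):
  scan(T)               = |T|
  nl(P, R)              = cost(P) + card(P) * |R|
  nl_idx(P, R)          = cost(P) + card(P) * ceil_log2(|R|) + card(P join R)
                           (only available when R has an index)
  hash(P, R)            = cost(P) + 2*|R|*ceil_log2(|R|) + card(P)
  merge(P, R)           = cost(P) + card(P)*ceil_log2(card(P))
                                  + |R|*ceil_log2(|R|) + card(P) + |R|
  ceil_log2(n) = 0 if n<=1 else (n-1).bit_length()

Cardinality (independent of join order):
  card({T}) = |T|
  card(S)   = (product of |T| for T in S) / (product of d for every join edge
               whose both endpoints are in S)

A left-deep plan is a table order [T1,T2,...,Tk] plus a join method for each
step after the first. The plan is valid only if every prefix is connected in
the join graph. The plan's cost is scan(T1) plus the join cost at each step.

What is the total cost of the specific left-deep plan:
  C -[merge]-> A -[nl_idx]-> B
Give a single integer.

step 1: scan C: cost=400, card=400
step 2: join A via merge
    card(P join A) = 400*250/(20) = 5000
    cost = 400 + 400*9 + 250*8 + 400 + 250 = 6650
step 3: join B via nl_idx
    card(P join B) = 5000*80/(25) = 16000
    cost = 6650 + 5000*7 + 16000 = 57650

57650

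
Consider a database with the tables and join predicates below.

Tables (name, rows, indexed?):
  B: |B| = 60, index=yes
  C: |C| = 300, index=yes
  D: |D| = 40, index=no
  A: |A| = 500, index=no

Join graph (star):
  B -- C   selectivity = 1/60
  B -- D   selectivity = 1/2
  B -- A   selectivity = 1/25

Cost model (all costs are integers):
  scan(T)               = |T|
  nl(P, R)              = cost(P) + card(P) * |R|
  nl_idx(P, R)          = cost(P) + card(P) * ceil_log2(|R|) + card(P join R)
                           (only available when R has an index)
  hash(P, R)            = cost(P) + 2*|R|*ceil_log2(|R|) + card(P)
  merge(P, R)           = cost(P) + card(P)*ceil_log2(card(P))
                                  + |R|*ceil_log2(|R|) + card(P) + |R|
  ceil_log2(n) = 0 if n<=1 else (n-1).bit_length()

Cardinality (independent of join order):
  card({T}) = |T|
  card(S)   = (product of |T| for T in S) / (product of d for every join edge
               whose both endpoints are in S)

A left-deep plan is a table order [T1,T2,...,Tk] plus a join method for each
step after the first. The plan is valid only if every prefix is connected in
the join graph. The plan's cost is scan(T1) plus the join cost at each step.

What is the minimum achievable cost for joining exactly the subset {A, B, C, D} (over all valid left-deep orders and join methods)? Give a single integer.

Selinger DP over subsets of {A,B,C,D}:
  {B}: scan cost=60, card=60
  {C}: scan cost=300, card=300
  {D}: scan cost=40, card=40
  {A}: scan cost=500, card=500
  {BC}: card=300; try (C,nl_idx)→900, (B,hash)→1320, (B,nl_idx)→2400, (C,merge)→3480, (B,merge)→3720, (C,hash)→5520 …(+2); best=900 via (C,nl_idx)
  {BD}: card=1200; try (D,hash)→600, (B,merge)→740, (D,merge)→760, (B,hash)→800, (B,nl_idx)→1480, (B,nl)→2440 …(+1); best=600 via (D,hash)
  {AB}: card=1200; try (B,hash)→1720, (B,nl_idx)→4700, (A,merge)→5480, (B,merge)→5920, (A,hash)→9120, (A,nl)→30060 …(+1); best=1720 via (B,hash)
  {BCD}: card=6000; try (D,hash)→1680, (D,merge)→4180, (C,hash)→7200, (D,nl)→12900, (C,nl_idx)→17400, (C,merge)→18000 …(+1); best=1680 via (D,hash)
  {ABC}: card=6000; try (C,hash)→8320, (A,merge)→8900, (A,hash)→10200, (C,nl_idx)→18520, (C,merge)→19120, (A,nl)→150900 …(+1); best=8320 via (C,hash)
  {ABD}: card=24000; try (D,hash)→3400, (A,hash)→10800, (D,merge)→16400, (A,merge)→20000, (D,nl)→49720, (A,nl)→600600; best=3400 via (D,hash)
  {ABCD}: card=120000; try (D,hash)→14800, (A,hash)→16680, (C,hash)→32800, (A,merge)→90680, (D,merge)→92600, (D,nl)→248320 …(+4); best=14800 via (D,hash)

14800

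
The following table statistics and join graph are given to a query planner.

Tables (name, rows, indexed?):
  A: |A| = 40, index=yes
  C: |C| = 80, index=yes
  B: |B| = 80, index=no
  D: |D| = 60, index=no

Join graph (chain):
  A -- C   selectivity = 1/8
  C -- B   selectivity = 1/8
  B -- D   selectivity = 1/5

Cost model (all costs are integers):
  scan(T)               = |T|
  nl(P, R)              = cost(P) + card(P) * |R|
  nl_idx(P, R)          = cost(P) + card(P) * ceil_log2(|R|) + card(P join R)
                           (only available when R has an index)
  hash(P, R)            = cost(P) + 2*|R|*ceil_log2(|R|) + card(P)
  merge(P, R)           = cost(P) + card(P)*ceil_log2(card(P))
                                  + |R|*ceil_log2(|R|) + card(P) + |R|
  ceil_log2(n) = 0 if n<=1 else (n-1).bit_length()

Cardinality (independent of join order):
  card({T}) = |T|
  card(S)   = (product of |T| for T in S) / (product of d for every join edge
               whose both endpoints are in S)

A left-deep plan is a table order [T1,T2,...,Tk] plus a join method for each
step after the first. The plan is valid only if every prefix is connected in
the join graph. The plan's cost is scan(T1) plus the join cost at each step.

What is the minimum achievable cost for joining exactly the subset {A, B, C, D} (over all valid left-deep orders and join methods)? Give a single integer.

6880

Selinger DP over subsets of {A,B,C,D}:
  {A}: scan cost=40, card=40
  {C}: scan cost=80, card=80
  {B}: scan cost=80, card=80
  {D}: scan cost=60, card=60
  {AC}: card=400; try (A,hash)→640, (C,nl_idx)→720, (C,merge)→960, (A,nl_idx)→960, (A,merge)→1000, (C,hash)→1200 …(+2); best=640 via (A,hash)
  {BC}: card=800; try (C,hash)→1280, (B,hash)→1280, (C,merge)→1360, (B,merge)→1360, (C,nl_idx)→1440, (C,nl)→6480 …(+1); best=1280 via (C,hash)
  {BD}: card=960; try (D,hash)→880, (B,merge)→1120, (D,merge)→1140, (B,hash)→1240, (B,nl)→4860, (D,nl)→4880; best=880 via (D,hash)
  {ABC}: card=4000; try (B,hash)→2160, (A,hash)→2560, (B,merge)→5280, (A,nl_idx)→10080, (A,merge)→10360, (B,nl)→32640 …(+1); best=2160 via (B,hash)
  {BCD}: card=9600; try (D,hash)→2800, (C,hash)→2960, (D,merge)→10500, (C,merge)→12080, (C,nl_idx)→17200, (D,nl)→49280 …(+1); best=2800 via (D,hash)
  {ABCD}: card=48000; try (D,hash)→6880, (A,hash)→12880, (D,merge)→54580, (A,nl_idx)→108400, (A,merge)→147080, (D,nl)→242160 …(+1); best=6880 via (D,hash)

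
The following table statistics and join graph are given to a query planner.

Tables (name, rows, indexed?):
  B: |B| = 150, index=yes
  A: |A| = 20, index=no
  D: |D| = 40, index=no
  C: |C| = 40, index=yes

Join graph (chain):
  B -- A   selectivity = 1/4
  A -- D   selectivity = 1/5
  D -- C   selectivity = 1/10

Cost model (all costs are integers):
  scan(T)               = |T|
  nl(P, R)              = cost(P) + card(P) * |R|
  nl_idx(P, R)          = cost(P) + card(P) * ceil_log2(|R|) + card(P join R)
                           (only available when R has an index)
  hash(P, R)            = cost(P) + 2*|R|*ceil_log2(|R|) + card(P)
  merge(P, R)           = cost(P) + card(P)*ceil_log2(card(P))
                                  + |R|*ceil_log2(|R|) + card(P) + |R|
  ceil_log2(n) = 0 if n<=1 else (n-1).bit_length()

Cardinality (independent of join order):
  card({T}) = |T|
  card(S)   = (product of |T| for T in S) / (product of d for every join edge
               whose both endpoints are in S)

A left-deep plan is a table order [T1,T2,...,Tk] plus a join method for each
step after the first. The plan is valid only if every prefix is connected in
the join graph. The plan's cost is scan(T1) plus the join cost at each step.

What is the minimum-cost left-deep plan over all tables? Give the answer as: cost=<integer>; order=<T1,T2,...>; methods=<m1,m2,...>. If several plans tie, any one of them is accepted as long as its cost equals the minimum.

cost=3840; order=D,C,A,B; methods=nl_idx,hash,hash

Selinger DP (subsets sized 1..n):
  {B}: scan cost=150, card=150
  {A}: scan cost=20, card=20
  {D}: scan cost=40, card=40
  {C}: scan cost=40, card=40
  {AB}: card=750; try (A,hash)→500, (B,nl_idx)→930, (B,merge)→1490, (A,merge)→1620, (B,hash)→2440, (B,nl)→3020 …(+1); best=500 via (A,hash)
  {AD}: card=160; try (A,hash)→280, (D,merge)→420, (A,merge)→440, (D,hash)→520, (D,nl)→820, (A,nl)→840; best=280 via (A,hash)
  {CD}: card=160; try (C,nl_idx)→440, (D,hash)→560, (C,hash)→560, (D,merge)→600, (C,merge)→600, (D,nl)→1640 …(+1); best=440 via (C,nl_idx)
  {ABD}: card=6000; try (D,hash)→1730, (B,hash)→2840, (B,merge)→3070, (B,nl_idx)→7560, (D,merge)→9030, (B,nl)→24280 …(+1); best=1730 via (D,hash)
  {ACD}: card=640; try (A,hash)→800, (C,hash)→920, (C,nl_idx)→1880, (C,merge)→2000, (A,merge)→2000, (A,nl)→3640 …(+1); best=800 via (A,hash)
  {ABCD}: card=24000; try (B,hash)→3840, (C,hash)→8210, (B,merge)→9190, (B,nl_idx)→29920, (C,nl_idx)→61730, (C,merge)→86010 …(+2); best=3840 via (B,hash)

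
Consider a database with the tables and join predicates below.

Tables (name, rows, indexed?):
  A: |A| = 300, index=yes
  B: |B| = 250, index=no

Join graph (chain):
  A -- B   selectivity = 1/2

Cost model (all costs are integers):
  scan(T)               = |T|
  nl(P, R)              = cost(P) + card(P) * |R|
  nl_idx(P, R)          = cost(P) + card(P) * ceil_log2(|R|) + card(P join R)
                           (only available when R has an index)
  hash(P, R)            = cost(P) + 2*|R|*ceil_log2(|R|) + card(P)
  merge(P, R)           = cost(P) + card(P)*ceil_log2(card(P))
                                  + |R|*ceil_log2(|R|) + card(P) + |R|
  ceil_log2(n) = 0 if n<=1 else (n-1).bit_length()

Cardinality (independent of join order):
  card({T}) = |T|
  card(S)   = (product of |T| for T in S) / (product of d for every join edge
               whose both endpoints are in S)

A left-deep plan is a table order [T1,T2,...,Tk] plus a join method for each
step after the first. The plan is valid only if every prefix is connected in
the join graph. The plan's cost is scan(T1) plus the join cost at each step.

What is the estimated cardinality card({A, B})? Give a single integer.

37500

Tables in S: A(300), B(250)
Edges inside S: A-B(d=2)
numerator = 300 * 250 = 75000
denominator = 2 = 2
card(S) = 75000 / 2 = 37500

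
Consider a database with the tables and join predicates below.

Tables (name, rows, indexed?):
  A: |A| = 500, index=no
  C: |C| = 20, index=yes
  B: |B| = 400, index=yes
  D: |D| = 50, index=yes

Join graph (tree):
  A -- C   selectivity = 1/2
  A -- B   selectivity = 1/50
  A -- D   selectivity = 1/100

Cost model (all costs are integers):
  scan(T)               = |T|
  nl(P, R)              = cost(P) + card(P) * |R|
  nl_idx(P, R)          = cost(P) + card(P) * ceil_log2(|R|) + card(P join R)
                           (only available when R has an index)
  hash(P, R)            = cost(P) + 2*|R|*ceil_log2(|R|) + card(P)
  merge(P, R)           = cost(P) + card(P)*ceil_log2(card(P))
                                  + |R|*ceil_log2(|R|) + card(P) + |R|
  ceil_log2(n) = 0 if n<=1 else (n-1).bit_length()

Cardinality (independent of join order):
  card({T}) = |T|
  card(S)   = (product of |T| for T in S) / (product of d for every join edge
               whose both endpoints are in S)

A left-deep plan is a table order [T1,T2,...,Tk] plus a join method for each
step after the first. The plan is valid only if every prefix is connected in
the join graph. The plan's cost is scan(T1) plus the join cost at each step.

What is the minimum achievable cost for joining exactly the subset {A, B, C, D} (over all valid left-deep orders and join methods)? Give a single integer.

8050

Selinger DP over subsets of {A,B,C,D}:
  {A}: scan cost=500, card=500
  {C}: scan cost=20, card=20
  {B}: scan cost=400, card=400
  {D}: scan cost=50, card=50
  {AC}: card=5000; try (C,hash)→1200, (A,merge)→5140, (C,merge)→5620, (C,nl_idx)→8000, (A,hash)→9040, (A,nl)→10020 …(+1); best=1200 via (C,hash)
  {AB}: card=4000; try (B,hash)→8200, (B,nl_idx)→9000, (A,merge)→9400, (B,merge)→9500, (A,hash)→9800, (A,nl)→200400 …(+1); best=8200 via (B,hash)
  {AD}: card=250; try (D,hash)→1600, (D,nl_idx)→3750, (A,merge)→5400, (D,merge)→5850, (A,hash)→9100, (A,nl)→25050 …(+1); best=1600 via (D,hash)
  {ABC}: card=40000; try (C,hash)→12400, (B,hash)→13400, (C,merge)→60320, (C,nl_idx)→68200, (B,merge)→75200, (B,nl_idx)→86200 …(+2); best=12400 via (C,hash)
  {ACD}: card=2500; try (C,hash)→2050, (C,merge)→3970, (C,nl_idx)→5350, (C,nl)→6600, (D,hash)→6800, (D,nl_idx)→33700 …(+2); best=2050 via (C,hash)
  {ABD}: card=2000; try (B,nl_idx)→5850, (B,merge)→7850, (B,hash)→9050, (D,hash)→12800, (D,nl_idx)→34200, (D,merge)→60550 …(+2); best=5850 via (B,nl_idx)
  {ABCD}: card=20000; try (C,hash)→8050, (B,hash)→11750, (C,merge)→29970, (C,nl_idx)→35850, (B,merge)→38550, (B,nl_idx)→44550 …(+6); best=8050 via (C,hash)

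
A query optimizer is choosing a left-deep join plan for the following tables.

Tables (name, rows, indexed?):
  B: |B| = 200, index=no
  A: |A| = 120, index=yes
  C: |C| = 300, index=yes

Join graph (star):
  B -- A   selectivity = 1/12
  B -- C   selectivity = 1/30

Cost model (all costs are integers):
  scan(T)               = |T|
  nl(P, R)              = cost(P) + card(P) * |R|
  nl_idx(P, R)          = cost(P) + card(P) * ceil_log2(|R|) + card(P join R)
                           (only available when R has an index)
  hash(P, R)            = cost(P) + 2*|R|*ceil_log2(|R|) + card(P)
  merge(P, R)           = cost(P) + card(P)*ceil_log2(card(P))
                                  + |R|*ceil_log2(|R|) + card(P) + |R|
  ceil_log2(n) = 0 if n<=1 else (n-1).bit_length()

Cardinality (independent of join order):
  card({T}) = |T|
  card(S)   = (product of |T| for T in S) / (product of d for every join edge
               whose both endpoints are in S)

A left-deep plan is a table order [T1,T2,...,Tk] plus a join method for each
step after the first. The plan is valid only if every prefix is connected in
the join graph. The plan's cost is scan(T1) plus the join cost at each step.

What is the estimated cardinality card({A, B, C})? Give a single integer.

20000

Tables in S: A(120), B(200), C(300)
Edges inside S: B-A(d=12), B-C(d=30)
numerator = 120 * 200 * 300 = 7200000
denominator = 12 * 30 = 360
card(S) = 7200000 / 360 = 20000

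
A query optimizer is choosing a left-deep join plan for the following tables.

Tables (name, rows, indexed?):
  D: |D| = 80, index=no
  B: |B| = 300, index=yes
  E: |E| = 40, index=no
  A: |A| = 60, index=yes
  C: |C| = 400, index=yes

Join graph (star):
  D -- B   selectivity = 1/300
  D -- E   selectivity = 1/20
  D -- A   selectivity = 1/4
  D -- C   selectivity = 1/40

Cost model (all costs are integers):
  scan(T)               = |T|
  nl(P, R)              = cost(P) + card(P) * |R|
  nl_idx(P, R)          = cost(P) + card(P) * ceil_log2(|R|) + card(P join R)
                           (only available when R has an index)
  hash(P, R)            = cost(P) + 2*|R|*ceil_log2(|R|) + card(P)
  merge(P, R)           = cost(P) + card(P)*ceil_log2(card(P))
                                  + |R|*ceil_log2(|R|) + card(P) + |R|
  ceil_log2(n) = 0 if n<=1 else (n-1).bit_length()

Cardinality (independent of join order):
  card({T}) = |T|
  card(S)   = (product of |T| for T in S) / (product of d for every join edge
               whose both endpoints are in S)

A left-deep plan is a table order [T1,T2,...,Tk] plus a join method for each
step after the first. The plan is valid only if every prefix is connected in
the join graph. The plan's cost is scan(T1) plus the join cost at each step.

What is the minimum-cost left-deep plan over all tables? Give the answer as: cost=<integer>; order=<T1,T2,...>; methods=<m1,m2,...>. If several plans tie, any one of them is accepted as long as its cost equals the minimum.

Selinger DP (subsets sized 1..n):
  {D}: scan cost=80, card=80
  {B}: scan cost=300, card=300
  {E}: scan cost=40, card=40
  {A}: scan cost=60, card=60
  {C}: scan cost=400, card=400
  {BD}: card=80; try (B,nl_idx)→880, (D,hash)→1720, (B,merge)→3720, (D,merge)→3940, (B,hash)→5560, (B,nl)→24080 …(+1); best=880 via (B,nl_idx)
  {DE}: card=160; try (E,hash)→640, (D,merge)→960, (E,merge)→1000, (D,hash)→1200, (D,nl)→3240, (E,nl)→3280; best=640 via (E,hash)
  {AD}: card=1200; try (A,hash)→880, (D,merge)→1120, (A,merge)→1140, (D,hash)→1240, (A,nl_idx)→1760, (D,nl)→4860 …(+1); best=880 via (A,hash)
  {CD}: card=800; try (C,nl_idx)→1600, (D,hash)→1920, (C,merge)→4720, (D,merge)→5040, (C,hash)→7360, (C,nl)→32080 …(+1); best=1600 via (C,nl_idx)
  {BDE}: card=160; try (E,hash)→1440, (E,merge)→1800, (B,nl_idx)→2240, (E,nl)→4080, (B,merge)→5080, (B,hash)→6200 …(+1); best=1440 via (E,hash)
  {ABD}: card=1200; try (A,hash)→1680, (A,merge)→1940, (A,nl_idx)→2560, (A,nl)→5680, (B,hash)→7480, (B,nl_idx)→12880 …(+2); best=1680 via (A,hash)
  {BCD}: card=800; try (C,nl_idx)→2400, (C,merge)→5520, (B,hash)→7800, (C,hash)→8160, (B,nl_idx)→9600, (B,merge)→13400 …(+2); best=2400 via (C,nl_idx)
  {ADE}: card=2400; try (A,hash)→1520, (A,merge)→2500, (E,hash)→2560, (A,nl_idx)→4000, (A,nl)→10240, (E,merge)→15560 …(+1); best=1520 via (A,hash)
  {CDE}: card=1600; try (E,hash)→2880, (C,nl_idx)→3680, (C,merge)→6080, (C,hash)→8000, (E,merge)→10680, (E,nl)→33600 …(+1); best=2880 via (E,hash)
  {ACD}: card=12000; try (A,hash)→3120, (C,hash)→9280, (A,merge)→10820, (A,nl_idx)→18400, (C,merge)→19280, (C,nl_idx)→23680 …(+2); best=3120 via (A,hash)
  {ABDE}: card=2400; try (A,hash)→2320, (A,merge)→3300, (E,hash)→3360, (A,nl_idx)→4800, (B,hash)→9320, (A,nl)→11040 …(+5); best=2320 via (A,hash)
  {BCDE}: card=1600; try (E,hash)→3680, (C,nl_idx)→4480, (C,merge)→6880, (C,hash)→8800, (B,hash)→9880, (E,merge)→11480 …(+5); best=3680 via (E,hash)
  {ABCD}: card=12000; try (A,hash)→3920, (C,hash)→10080, (A,merge)→11620, (A,nl_idx)→19200, (C,merge)→20080, (B,hash)→20520 …(+6); best=3920 via (A,hash)
  {ACDE}: card=24000; try (A,hash)→5200, (C,hash)→11120, (E,hash)→15600, (A,merge)→22500, (A,nl_idx)→36480, (C,merge)→36720 …(+5); best=5200 via (A,hash)
  {ABCDE}: card=24000; try (A,hash)→6000, (C,hash)→11920, (E,hash)→16400, (A,merge)→23300, (B,hash)→34600, (A,nl_idx)→37280 …(+9); best=6000 via (A,hash)

cost=6000; order=D,B,C,E,A; methods=nl_idx,nl_idx,hash,hash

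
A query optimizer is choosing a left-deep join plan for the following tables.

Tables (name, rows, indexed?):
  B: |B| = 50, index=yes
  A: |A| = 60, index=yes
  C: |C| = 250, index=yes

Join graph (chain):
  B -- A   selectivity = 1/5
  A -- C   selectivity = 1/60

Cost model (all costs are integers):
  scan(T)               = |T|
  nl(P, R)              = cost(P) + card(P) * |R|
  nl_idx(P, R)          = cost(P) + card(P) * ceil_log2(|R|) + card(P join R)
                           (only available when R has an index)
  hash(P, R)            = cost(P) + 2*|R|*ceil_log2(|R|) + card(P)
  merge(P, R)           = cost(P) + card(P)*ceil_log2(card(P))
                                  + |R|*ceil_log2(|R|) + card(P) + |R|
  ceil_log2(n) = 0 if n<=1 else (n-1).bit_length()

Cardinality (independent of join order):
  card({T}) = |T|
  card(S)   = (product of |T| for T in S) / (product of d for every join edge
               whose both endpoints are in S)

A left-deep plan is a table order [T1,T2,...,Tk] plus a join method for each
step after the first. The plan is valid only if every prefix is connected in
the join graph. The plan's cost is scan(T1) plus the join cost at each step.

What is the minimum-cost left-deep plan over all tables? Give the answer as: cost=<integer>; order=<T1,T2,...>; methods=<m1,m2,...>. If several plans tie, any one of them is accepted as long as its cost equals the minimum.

Selinger DP (subsets sized 1..n):
  {B}: scan cost=50, card=50
  {A}: scan cost=60, card=60
  {C}: scan cost=250, card=250
  {AB}: card=600; try (B,hash)→720, (A,hash)→820, (A,merge)→820, (B,merge)→830, (A,nl_idx)→950, (B,nl_idx)→1020 …(+2); best=720 via (B,hash)
  {AC}: card=250; try (C,nl_idx)→790, (A,hash)→1220, (A,nl_idx)→2000, (C,merge)→2730, (A,merge)→2920, (C,hash)→4120 …(+2); best=790 via (C,nl_idx)
  {ABC}: card=2500; try (B,hash)→1640, (B,merge)→3390, (B,nl_idx)→4790, (C,hash)→5320, (C,nl_idx)→8020, (C,merge)→9570 …(+2); best=1640 via (B,hash)

cost=1640; order=A,C,B; methods=nl_idx,hash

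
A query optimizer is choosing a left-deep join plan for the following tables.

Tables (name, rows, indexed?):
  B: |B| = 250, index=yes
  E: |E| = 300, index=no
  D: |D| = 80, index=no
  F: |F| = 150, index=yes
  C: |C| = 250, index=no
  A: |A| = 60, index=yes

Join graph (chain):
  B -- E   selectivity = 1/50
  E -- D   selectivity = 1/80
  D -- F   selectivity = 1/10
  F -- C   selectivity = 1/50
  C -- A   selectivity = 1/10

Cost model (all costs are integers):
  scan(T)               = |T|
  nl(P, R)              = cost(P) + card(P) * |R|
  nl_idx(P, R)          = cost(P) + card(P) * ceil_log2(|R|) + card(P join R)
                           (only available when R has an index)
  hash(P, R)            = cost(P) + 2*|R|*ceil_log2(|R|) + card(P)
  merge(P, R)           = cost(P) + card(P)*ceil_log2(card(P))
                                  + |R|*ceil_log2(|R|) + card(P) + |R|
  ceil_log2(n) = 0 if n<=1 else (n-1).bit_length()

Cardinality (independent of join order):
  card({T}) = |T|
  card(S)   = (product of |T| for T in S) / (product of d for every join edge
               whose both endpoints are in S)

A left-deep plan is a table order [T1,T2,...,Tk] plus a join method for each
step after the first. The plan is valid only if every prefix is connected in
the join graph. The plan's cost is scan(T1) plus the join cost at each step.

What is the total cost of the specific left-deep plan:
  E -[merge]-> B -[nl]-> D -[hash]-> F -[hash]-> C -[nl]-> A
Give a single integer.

step 1: scan E: cost=300, card=300
step 2: join B via merge
    card(P join B) = 300*250/(50) = 1500
    cost = 300 + 300*9 + 250*8 + 300 + 250 = 5550
step 3: join D via nl
    card(P join D) = 1500*80/(80) = 1500
    cost = 5550 + 1500*80 = 125550
step 4: join F via hash
    card(P join F) = 1500*150/(10) = 22500
    cost = 125550 + 2*150*8 + 1500 = 129450
step 5: join C via hash
    card(P join C) = 22500*250/(50) = 112500
    cost = 129450 + 2*250*8 + 22500 = 155950
step 6: join A via nl
    card(P join A) = 112500*60/(10) = 675000
    cost = 155950 + 112500*60 = 6905950

6905950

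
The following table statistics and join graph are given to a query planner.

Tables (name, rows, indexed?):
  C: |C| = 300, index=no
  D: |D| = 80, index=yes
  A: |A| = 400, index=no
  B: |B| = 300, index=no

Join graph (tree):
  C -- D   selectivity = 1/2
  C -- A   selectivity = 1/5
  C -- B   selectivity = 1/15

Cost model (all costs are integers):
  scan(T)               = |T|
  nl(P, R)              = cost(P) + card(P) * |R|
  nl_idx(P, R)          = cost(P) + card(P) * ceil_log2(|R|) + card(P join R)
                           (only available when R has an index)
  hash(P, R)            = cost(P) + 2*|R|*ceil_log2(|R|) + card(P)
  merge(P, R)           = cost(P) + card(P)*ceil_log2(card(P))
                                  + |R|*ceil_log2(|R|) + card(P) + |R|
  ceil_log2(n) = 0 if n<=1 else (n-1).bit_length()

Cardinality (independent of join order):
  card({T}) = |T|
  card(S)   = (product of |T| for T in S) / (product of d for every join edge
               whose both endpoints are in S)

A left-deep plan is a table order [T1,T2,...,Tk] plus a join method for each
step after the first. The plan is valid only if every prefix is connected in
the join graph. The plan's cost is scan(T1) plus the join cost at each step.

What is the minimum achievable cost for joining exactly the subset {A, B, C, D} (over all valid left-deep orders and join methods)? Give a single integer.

Selinger DP over subsets of {A,B,C,D}:
  {C}: scan cost=300, card=300
  {D}: scan cost=80, card=80
  {A}: scan cost=400, card=400
  {B}: scan cost=300, card=300
  {CD}: card=12000; try (D,hash)→1720, (C,merge)→3720, (D,merge)→3940, (C,hash)→5560, (D,nl_idx)→14400, (C,nl)→24080 …(+1); best=1720 via (D,hash)
  {AC}: card=24000; try (C,hash)→6200, (A,merge)→7300, (C,merge)→7400, (A,hash)→7800, (A,nl)→120300, (C,nl)→120400; best=6200 via (C,hash)
  {BC}: card=6000; try (C,hash)→6000, (B,hash)→6000, (C,merge)→6300, (B,merge)→6300, (C,nl)→90300, (B,nl)→90300; best=6000 via (C,hash)
  {ACD}: card=960000; try (A,hash)→20920, (D,hash)→31320, (A,merge)→185720, (D,merge)→390840, (D,nl_idx)→1134200, (D,nl)→1926200 …(+1); best=20920 via (A,hash)
  {BCD}: card=240000; try (D,hash)→13120, (B,hash)→19120, (D,merge)→90640, (B,merge)→184720, (D,nl_idx)→288000, (D,nl)→486000 …(+1); best=13120 via (D,hash)
  {ABC}: card=480000; try (A,hash)→19200, (B,hash)→35600, (A,merge)→94000, (B,merge)→393200, (A,nl)→2406000, (B,nl)→7206200; best=19200 via (A,hash)
  {ABCD}: card=19200000; try (A,hash)→260320, (D,hash)→500320, (B,hash)→986320, (A,merge)→4577120, (D,merge)→9619840, (B,merge)→20183920 …(+4); best=260320 via (A,hash)

260320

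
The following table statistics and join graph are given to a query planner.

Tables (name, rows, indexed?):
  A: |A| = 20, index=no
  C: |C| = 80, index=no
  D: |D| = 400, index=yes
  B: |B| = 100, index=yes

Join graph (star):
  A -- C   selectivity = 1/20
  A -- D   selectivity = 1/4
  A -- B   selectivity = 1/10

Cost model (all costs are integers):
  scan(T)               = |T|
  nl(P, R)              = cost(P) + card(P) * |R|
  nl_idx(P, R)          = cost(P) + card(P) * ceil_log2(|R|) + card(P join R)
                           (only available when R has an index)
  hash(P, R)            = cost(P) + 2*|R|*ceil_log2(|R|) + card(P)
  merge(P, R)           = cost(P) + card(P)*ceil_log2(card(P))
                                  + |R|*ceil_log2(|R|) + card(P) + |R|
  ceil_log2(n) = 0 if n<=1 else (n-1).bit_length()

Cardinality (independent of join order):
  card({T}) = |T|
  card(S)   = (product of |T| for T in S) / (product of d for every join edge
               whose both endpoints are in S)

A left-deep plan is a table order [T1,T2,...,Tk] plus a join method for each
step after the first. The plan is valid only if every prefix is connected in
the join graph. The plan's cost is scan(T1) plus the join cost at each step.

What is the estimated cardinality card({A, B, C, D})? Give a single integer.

80000

Tables in S: A(20), B(100), C(80), D(400)
Edges inside S: A-C(d=20), A-D(d=4), A-B(d=10)
numerator = 20 * 100 * 80 * 400 = 64000000
denominator = 20 * 4 * 10 = 800
card(S) = 64000000 / 800 = 80000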